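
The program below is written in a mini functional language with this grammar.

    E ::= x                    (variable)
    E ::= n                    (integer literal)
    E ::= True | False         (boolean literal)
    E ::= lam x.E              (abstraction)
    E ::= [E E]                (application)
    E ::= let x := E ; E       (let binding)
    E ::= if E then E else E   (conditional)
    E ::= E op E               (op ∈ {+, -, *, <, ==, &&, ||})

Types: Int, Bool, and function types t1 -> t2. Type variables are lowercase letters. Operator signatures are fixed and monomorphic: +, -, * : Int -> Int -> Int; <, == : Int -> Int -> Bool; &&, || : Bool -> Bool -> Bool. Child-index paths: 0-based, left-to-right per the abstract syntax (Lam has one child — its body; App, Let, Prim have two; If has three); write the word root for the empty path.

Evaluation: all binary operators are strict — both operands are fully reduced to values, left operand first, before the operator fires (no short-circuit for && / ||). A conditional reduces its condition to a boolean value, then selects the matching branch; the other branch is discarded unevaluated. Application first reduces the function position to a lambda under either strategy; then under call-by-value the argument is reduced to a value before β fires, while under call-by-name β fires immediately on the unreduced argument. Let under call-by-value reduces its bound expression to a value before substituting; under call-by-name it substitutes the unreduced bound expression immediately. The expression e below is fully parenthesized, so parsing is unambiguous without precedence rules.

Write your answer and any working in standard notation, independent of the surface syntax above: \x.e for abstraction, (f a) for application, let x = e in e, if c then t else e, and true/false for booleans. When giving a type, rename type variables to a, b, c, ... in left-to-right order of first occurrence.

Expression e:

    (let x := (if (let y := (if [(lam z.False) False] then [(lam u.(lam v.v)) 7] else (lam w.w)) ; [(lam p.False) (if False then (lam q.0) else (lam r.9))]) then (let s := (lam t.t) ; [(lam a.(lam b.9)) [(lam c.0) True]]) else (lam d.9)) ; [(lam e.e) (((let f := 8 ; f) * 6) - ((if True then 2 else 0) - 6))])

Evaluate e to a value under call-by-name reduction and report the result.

Derivation:
step 0: (let x = (if (let y = (if ((\z.false) false) then ((\u.(\v.v)) 7) else (\w.w)) in ((\p.false) (if false then (\q.0) else (\r.9)))) then (let s = (\t.t) in ((\a.(\b.9)) ((\c.0) true))) else (\d.9)) in ((\e.e) (((let f = 8 in f) * 6) - ((if true then 2 else 0) - 6))))
step 1: [let@root] ((\e.e) (((let f = 8 in f) * 6) - ((if true then 2 else 0) - 6)))
step 2: [beta@root] (((let f = 8 in f) * 6) - ((if true then 2 else 0) - 6))
step 3: [let@0.0] ((8 * 6) - ((if true then 2 else 0) - 6))
step 4: [delta@0] (48 - ((if true then 2 else 0) - 6))
step 5: [if@1.0] (48 - (2 - 6))
step 6: [delta@1] (48 - -4)
step 7: [delta@root] 52

Answer: 52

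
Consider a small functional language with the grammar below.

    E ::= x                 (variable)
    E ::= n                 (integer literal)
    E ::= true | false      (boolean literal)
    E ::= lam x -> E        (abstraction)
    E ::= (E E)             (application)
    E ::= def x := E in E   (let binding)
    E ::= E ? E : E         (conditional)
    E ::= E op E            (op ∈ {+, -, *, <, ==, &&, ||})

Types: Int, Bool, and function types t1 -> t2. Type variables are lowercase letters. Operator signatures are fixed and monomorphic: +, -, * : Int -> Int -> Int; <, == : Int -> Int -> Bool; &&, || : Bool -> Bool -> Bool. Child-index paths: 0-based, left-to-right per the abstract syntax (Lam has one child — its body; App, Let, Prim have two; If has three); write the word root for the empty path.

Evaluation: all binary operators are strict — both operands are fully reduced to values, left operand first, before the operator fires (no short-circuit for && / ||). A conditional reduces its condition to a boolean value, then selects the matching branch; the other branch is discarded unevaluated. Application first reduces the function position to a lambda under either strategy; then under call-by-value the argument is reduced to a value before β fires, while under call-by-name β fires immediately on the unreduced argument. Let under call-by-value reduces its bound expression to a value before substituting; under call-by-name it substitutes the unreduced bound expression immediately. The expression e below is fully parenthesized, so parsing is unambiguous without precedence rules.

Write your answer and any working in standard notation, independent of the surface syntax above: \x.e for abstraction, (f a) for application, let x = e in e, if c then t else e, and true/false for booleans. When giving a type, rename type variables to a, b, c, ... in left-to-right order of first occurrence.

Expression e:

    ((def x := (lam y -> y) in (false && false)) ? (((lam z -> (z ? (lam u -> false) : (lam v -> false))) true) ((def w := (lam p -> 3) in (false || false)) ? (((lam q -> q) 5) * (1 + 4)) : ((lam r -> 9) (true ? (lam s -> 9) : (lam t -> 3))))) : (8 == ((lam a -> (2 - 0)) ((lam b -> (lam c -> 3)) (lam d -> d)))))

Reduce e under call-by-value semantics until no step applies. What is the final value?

Derivation:
step 0: (if (let x = (\y.y) in (false && false)) then (((\z.(if z then (\u.false) else (\v.false))) true) (if (let w = (\p.3) in (false || false)) then (((\q.q) 5) * (1 + 4)) else ((\r.9) (if true then (\s.9) else (\t.3))))) else (8 == ((\a.(2 - 0)) ((\b.(\c.3)) (\d.d)))))
step 1: [let@0] (if (false && false) then (((\z.(if z then (\u.false) else (\v.false))) true) (if (let w = (\p.3) in (false || false)) then (((\q.q) 5) * (1 + 4)) else ((\r.9) (if true then (\s.9) else (\t.3))))) else (8 == ((\a.(2 - 0)) ((\b.(\c.3)) (\d.d)))))
step 2: [delta@0] (if false then (((\z.(if z then (\u.false) else (\v.false))) true) (if (let w = (\p.3) in (false || false)) then (((\q.q) 5) * (1 + 4)) else ((\r.9) (if true then (\s.9) else (\t.3))))) else (8 == ((\a.(2 - 0)) ((\b.(\c.3)) (\d.d)))))
step 3: [if@root] (8 == ((\a.(2 - 0)) ((\b.(\c.3)) (\d.d))))
step 4: [beta@1.1] (8 == ((\a.(2 - 0)) (\c.3)))
step 5: [beta@1] (8 == (2 - 0))
step 6: [delta@1] (8 == 2)
step 7: [delta@root] false

Answer: false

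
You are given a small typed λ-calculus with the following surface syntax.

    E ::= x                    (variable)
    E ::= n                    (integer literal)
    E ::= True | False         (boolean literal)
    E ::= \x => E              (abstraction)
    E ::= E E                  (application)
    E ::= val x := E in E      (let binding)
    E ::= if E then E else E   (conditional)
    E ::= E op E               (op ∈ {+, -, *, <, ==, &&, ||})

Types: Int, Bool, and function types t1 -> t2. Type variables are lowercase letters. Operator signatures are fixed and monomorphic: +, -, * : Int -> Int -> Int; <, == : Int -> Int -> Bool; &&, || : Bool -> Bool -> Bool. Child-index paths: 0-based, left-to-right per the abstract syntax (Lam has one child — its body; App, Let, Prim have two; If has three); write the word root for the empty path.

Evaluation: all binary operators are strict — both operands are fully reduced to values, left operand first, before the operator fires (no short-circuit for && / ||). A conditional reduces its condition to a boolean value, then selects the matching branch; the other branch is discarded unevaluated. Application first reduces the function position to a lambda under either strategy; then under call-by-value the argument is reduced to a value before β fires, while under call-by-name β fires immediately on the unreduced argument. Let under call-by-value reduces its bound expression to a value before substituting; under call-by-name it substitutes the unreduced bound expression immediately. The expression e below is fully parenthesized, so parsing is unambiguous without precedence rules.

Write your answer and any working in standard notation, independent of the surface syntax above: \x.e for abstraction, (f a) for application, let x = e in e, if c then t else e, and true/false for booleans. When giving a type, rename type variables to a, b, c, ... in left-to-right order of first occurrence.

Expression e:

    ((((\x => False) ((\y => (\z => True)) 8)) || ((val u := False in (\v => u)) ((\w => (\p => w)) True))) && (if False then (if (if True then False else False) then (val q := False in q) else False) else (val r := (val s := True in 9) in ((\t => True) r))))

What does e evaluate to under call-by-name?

Trace:
step 0: ((((\x.false) ((\y.(\z.true)) 8)) || ((let u = false in (\v.u)) ((\w.(\p.w)) true))) && (if false then (if (if true then false else false) then (let q = false in q) else false) else (let r = (let s = true in 9) in ((\t.true) r))))
step 1: [beta@0.0] ((false || ((let u = false in (\v.u)) ((\w.(\p.w)) true))) && (if false then (if (if true then false else false) then (let q = false in q) else false) else (let r = (let s = true in 9) in ((\t.true) r))))
step 2: [let@0.1.0] ((false || ((\v.false) ((\w.(\p.w)) true))) && (if false then (if (if true then false else false) then (let q = false in q) else false) else (let r = (let s = true in 9) in ((\t.true) r))))
step 3: [beta@0.1] ((false || false) && (if false then (if (if true then false else false) then (let q = false in q) else false) else (let r = (let s = true in 9) in ((\t.true) r))))
step 4: [delta@0] (false && (if false then (if (if true then false else false) then (let q = false in q) else false) else (let r = (let s = true in 9) in ((\t.true) r))))
step 5: [if@1] (false && (let r = (let s = true in 9) in ((\t.true) r)))
step 6: [let@1] (false && ((\t.true) (let s = true in 9)))
step 7: [beta@1] (false && true)
step 8: [delta@root] false

Answer: false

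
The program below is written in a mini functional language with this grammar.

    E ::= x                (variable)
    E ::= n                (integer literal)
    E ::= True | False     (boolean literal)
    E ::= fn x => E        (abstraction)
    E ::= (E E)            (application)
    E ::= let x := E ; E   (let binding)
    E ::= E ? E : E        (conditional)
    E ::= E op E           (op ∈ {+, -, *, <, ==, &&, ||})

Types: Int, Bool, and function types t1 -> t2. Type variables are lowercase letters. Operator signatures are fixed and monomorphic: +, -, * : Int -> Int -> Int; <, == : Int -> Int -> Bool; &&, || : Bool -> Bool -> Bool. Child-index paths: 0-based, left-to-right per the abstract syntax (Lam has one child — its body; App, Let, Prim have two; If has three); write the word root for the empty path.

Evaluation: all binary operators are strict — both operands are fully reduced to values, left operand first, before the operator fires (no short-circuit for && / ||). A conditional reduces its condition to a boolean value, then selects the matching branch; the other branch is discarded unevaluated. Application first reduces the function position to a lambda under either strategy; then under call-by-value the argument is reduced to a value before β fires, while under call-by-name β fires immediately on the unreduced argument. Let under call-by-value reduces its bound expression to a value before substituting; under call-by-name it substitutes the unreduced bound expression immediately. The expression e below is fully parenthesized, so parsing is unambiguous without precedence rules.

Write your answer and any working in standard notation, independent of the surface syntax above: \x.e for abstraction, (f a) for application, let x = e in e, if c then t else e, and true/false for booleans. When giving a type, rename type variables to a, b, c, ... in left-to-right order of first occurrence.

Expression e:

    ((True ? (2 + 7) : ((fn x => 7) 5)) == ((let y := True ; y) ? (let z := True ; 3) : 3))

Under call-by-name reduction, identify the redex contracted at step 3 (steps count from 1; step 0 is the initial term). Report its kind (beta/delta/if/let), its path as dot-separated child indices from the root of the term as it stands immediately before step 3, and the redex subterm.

Answer: let at 1.0 : (let y = true in y)

Trace:
step 0: ((if true then (2 + 7) else ((\x.7) 5)) == (if (let y = true in y) then (let z = true in 3) else 3))
step 1: [if@0] ((2 + 7) == (if (let y = true in y) then (let z = true in 3) else 3))
step 2: [delta@0] (9 == (if (let y = true in y) then (let z = true in 3) else 3))
step 3: [let@1.0] (9 == (if true then (let z = true in 3) else 3))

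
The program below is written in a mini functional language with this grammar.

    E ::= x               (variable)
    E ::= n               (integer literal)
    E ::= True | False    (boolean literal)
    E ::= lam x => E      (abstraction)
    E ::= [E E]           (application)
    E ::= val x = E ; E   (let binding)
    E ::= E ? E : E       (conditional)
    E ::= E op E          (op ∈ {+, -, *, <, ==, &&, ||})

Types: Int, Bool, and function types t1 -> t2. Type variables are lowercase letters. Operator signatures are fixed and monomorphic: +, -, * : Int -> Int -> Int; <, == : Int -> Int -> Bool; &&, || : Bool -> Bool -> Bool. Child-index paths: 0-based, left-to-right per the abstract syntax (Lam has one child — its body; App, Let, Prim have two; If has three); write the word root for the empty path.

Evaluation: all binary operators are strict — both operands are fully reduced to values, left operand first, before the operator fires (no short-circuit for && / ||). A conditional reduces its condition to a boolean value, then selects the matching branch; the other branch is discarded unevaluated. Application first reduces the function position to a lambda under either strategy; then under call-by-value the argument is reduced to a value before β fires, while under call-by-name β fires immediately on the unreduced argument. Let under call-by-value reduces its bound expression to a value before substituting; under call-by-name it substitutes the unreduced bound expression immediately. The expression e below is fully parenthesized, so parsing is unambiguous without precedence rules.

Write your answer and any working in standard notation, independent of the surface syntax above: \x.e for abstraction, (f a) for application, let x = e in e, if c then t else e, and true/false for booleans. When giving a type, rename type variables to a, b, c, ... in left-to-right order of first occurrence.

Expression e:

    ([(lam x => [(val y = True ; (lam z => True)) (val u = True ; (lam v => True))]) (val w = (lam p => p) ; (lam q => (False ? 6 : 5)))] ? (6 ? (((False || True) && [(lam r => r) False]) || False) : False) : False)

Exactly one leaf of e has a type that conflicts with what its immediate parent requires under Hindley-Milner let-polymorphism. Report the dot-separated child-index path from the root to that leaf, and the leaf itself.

Trace:
let y : Bool
\z._ : b -> Bool
let u : Bool
\v._ : c -> Bool
  unify b -> Bool ~ (c -> Bool) -> d
  unify b ~ c -> Bool
  unify Bool ~ d
_ _ : Bool
\x._ : a -> Bool
p : e
\p._ : e -> e
let w : forall. e -> e
  unify Bool ~ Bool
  unify Int ~ Int
\q._ : f -> Int
  unify a -> Bool ~ (f -> Int) -> g
  unify a ~ f -> Int
  unify Bool ~ g
_ _ : Bool
  unify Bool ~ Bool
  unify Int ~ Bool
  FAIL: mismatch Int ~ Bool

Answer: 1.0 : 6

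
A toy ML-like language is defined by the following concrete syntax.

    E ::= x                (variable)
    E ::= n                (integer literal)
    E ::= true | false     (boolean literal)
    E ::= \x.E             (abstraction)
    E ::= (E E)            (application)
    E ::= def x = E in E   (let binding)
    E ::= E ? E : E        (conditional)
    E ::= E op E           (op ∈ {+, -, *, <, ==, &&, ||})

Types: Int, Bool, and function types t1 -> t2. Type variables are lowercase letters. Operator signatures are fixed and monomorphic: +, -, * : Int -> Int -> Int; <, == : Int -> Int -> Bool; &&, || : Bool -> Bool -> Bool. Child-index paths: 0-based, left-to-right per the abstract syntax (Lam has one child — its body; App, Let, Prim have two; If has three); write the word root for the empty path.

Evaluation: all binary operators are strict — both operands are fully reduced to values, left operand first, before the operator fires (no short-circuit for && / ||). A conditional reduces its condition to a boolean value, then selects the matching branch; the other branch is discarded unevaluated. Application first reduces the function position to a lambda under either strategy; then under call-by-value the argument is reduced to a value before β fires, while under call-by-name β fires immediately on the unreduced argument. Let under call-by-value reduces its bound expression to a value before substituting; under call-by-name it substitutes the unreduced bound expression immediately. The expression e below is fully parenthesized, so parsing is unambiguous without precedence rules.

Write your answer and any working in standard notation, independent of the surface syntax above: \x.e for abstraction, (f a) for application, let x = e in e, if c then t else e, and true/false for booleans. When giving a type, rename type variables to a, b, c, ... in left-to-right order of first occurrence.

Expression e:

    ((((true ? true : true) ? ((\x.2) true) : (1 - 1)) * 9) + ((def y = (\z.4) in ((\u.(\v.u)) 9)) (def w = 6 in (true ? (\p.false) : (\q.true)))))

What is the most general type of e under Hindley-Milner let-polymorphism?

Answer: Int

Working:
  unify Bool ~ Bool
  unify Bool ~ Bool
  unify Bool ~ Bool
\x._ : a -> Int
  unify a -> Int ~ Bool -> b
  unify a ~ Bool
  unify Int ~ b
_ _ : Int
  unify Int ~ Int
  unify Int ~ Int
  unify Int ~ Int
  unify Int ~ Int
  unify Int ~ Int
  unify Int ~ Int
\z._ : c -> Int
let y : forall. c -> Int
u : d
\v._ : e -> d
\u._ : d -> e -> d
  unify d -> e -> d ~ Int -> f
  unify d ~ Int
  unify e -> Int ~ f
_ _ : e -> Int
let w : Int
  unify Bool ~ Bool
\p._ : g -> Bool
\q._ : h -> Bool
  unify g -> Bool ~ h -> Bool
  unify g ~ h
  unify Bool ~ Bool
  unify e -> Int ~ (h -> Bool) -> i
  unify e ~ h -> Bool
  unify Int ~ i
_ _ : Int
  unify Int ~ Int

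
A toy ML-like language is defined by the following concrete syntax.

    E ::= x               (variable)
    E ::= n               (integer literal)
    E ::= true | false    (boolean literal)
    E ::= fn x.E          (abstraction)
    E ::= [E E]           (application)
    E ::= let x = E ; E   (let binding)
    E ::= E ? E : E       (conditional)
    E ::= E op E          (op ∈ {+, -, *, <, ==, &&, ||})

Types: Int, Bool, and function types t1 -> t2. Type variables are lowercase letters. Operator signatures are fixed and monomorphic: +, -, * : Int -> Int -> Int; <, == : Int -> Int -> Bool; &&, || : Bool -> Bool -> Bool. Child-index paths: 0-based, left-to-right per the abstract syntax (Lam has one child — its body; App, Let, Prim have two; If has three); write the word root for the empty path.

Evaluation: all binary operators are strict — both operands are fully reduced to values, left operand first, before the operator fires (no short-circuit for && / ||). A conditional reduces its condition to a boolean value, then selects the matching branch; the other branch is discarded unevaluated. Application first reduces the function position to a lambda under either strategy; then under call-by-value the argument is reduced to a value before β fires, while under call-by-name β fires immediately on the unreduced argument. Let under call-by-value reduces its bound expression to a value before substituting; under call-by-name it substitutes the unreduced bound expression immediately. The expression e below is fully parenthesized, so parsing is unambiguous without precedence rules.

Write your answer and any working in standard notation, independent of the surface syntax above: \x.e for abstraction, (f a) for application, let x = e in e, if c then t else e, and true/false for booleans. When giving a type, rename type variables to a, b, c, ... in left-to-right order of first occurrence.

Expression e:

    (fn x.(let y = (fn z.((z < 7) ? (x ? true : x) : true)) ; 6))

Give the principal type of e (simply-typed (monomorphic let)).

Trace:
z : b
  unify b ~ Int
  unify Int ~ Int
  unify Bool ~ Bool
x : a
  unify a ~ Bool
x : Bool
  unify Bool ~ Bool
  unify Bool ~ Bool
\z._ : Int -> Bool
let y : Int -> Bool
\x._ : Bool -> Int

Answer: Bool -> Int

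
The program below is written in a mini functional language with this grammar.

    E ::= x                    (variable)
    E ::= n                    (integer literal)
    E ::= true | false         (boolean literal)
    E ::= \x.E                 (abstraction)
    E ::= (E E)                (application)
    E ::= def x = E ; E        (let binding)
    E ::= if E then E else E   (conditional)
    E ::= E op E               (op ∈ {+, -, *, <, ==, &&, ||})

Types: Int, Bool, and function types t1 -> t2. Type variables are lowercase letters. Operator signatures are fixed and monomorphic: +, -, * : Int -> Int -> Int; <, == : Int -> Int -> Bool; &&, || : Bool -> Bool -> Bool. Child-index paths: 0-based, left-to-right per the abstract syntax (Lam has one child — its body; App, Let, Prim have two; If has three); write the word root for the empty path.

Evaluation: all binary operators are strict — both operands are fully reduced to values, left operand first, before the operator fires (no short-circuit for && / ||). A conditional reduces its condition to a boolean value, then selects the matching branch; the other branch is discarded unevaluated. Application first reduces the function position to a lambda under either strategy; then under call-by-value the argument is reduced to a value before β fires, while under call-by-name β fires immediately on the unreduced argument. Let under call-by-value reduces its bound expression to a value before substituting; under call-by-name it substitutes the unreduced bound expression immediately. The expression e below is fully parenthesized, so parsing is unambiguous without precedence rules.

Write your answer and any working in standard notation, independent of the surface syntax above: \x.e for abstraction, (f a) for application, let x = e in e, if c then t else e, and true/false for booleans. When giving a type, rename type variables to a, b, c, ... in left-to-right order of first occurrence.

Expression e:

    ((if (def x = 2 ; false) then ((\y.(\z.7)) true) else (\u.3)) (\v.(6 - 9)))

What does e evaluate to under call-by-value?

Derivation:
step 0: ((if (let x = 2 in false) then ((\y.(\z.7)) true) else (\u.3)) (\v.(6 - 9)))
step 1: [let@0.0] ((if false then ((\y.(\z.7)) true) else (\u.3)) (\v.(6 - 9)))
step 2: [if@0] ((\u.3) (\v.(6 - 9)))
step 3: [beta@root] 3

Answer: 3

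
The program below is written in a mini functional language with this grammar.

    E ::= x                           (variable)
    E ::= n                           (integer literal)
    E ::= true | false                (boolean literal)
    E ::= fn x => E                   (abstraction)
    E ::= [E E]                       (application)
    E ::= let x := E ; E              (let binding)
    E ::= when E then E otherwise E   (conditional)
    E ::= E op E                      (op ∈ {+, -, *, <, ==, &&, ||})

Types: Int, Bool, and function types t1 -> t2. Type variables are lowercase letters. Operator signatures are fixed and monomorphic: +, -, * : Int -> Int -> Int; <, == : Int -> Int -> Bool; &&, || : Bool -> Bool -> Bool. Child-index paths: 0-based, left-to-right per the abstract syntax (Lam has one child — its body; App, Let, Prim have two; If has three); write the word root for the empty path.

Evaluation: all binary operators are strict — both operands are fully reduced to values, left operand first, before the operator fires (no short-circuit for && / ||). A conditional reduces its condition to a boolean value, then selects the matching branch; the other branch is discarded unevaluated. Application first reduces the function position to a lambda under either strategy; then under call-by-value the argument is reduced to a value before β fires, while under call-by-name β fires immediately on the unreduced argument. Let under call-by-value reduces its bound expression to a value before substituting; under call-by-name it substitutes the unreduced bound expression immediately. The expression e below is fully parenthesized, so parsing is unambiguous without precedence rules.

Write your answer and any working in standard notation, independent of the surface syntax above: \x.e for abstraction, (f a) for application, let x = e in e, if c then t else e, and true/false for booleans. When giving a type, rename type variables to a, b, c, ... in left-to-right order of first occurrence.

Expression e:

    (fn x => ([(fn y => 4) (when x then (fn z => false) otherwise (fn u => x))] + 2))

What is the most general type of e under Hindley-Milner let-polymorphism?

Answer: Bool -> Int

Derivation:
\y._ : b -> Int
x : a
  unify a ~ Bool
\z._ : c -> Bool
x : Bool
\u._ : d -> Bool
  unify c -> Bool ~ d -> Bool
  unify c ~ d
  unify Bool ~ Bool
  unify b -> Int ~ (d -> Bool) -> e
  unify b ~ d -> Bool
  unify Int ~ e
_ _ : Int
  unify Int ~ Int
  unify Int ~ Int
\x._ : Bool -> Int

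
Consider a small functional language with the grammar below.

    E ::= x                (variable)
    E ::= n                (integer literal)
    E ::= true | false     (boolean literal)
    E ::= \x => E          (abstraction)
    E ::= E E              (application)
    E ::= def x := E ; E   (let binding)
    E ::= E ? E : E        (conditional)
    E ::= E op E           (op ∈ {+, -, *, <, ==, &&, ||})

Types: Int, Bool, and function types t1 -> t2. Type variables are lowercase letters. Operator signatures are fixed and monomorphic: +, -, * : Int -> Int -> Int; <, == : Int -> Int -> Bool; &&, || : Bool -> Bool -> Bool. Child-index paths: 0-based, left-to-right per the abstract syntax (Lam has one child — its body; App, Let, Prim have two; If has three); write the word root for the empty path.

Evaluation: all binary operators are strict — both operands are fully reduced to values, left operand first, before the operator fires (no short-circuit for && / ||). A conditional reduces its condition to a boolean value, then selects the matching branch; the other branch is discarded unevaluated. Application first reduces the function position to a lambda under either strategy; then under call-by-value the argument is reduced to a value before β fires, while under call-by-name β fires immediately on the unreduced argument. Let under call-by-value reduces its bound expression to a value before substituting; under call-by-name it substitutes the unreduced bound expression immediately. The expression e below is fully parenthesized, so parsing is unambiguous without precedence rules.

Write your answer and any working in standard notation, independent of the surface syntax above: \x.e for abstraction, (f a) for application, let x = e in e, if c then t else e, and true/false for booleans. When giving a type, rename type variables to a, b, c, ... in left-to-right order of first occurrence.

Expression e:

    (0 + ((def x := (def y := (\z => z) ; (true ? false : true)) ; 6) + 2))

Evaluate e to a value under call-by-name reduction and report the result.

Answer: 8

Working:
step 0: (0 + ((let x = (let y = (\z.z) in (if true then false else true)) in 6) + 2))
step 1: [let@1.0] (0 + (6 + 2))
step 2: [delta@1] (0 + 8)
step 3: [delta@root] 8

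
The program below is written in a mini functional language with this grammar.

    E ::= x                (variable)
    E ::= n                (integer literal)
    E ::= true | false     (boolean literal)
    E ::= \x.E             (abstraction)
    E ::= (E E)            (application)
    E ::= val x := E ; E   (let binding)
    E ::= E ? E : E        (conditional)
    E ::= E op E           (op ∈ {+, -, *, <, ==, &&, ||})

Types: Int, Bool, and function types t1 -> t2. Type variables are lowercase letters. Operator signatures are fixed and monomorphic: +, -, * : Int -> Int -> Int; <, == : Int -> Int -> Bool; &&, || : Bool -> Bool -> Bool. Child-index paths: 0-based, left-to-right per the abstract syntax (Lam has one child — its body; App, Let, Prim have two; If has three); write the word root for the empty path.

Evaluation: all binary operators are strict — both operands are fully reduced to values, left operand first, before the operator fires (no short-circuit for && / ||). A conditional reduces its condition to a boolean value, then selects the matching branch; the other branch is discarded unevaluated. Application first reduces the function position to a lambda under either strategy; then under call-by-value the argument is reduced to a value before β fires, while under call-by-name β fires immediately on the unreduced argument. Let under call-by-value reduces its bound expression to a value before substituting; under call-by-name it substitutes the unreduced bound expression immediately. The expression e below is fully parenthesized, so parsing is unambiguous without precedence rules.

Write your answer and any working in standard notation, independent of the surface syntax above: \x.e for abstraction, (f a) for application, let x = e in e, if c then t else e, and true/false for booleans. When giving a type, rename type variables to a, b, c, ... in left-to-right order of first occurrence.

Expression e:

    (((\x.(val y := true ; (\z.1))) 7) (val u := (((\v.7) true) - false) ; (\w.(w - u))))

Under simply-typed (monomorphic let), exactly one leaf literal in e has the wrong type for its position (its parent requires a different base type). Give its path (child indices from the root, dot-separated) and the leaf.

Answer: 1.0.1 : false

Working:
let y : Bool
\z._ : b -> Int
\x._ : a -> b -> Int
  unify a -> b -> Int ~ Int -> c
  unify a ~ Int
  unify b -> Int ~ c
_ _ : b -> Int
\v._ : d -> Int
  unify d -> Int ~ Bool -> e
  unify d ~ Bool
  unify Int ~ e
_ _ : Int
  unify Int ~ Int
  unify Bool ~ Int
  FAIL: mismatch Bool ~ Int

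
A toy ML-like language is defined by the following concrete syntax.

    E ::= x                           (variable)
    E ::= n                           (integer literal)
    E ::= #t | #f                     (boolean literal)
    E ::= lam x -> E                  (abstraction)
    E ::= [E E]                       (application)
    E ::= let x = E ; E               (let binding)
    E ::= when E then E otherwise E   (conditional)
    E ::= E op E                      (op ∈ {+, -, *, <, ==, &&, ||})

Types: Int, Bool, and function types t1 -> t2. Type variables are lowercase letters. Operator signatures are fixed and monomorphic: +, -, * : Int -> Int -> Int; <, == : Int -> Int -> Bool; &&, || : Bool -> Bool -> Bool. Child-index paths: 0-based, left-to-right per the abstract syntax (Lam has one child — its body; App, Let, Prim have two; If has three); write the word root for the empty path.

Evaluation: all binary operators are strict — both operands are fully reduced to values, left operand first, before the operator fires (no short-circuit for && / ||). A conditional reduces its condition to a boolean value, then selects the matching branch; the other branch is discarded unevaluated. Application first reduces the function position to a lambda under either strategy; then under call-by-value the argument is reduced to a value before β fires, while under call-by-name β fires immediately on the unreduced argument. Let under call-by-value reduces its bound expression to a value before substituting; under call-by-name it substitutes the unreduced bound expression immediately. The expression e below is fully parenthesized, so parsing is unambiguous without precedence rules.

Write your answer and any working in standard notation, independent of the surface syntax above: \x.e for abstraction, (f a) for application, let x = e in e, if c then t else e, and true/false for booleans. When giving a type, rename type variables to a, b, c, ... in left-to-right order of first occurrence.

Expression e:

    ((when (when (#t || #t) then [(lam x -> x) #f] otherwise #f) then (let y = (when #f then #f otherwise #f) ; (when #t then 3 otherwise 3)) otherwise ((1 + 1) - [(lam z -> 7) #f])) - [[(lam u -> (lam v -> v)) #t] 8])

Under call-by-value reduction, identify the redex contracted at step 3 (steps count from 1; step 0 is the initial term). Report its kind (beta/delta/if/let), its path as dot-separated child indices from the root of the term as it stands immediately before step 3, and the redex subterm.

Trace:
step 0: ((if (if (true || true) then ((\x.x) false) else false) then (let y = (if false then false else false) in (if true then 3 else 3)) else ((1 + 1) - ((\z.7) false))) - (((\u.(\v.v)) true) 8))
step 1: [delta@0.0.0] ((if (if true then ((\x.x) false) else false) then (let y = (if false then false else false) in (if true then 3 else 3)) else ((1 + 1) - ((\z.7) false))) - (((\u.(\v.v)) true) 8))
step 2: [if@0.0] ((if ((\x.x) false) then (let y = (if false then false else false) in (if true then 3 else 3)) else ((1 + 1) - ((\z.7) false))) - (((\u.(\v.v)) true) 8))
step 3: [beta@0.0] ((if false then (let y = (if false then false else false) in (if true then 3 else 3)) else ((1 + 1) - ((\z.7) false))) - (((\u.(\v.v)) true) 8))

Answer: beta at 0.0 : ((\x.x) false)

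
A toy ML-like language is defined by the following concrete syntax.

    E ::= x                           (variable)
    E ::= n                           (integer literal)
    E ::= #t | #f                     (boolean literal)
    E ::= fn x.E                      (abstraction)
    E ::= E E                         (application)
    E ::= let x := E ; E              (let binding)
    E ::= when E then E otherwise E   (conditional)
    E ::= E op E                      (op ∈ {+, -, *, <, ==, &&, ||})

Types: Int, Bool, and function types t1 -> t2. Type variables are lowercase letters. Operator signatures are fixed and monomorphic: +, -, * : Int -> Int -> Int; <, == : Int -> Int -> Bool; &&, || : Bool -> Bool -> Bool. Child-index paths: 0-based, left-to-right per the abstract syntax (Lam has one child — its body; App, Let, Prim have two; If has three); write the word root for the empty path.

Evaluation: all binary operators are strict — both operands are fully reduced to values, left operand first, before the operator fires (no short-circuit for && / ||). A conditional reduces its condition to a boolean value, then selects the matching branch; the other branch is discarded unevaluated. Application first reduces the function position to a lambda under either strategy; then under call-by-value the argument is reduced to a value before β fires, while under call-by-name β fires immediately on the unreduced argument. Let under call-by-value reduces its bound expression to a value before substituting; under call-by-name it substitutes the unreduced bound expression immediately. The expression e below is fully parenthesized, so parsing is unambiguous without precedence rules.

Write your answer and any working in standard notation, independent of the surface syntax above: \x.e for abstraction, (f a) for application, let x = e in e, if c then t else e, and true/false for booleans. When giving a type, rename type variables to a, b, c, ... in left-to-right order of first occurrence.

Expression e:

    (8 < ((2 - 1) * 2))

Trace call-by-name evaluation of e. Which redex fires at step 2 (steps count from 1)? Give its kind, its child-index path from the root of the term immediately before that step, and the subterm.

Answer: delta at 1 : (1 * 2)

Trace:
step 0: (8 < ((2 - 1) * 2))
step 1: [delta@1.0] (8 < (1 * 2))
step 2: [delta@1] (8 < 2)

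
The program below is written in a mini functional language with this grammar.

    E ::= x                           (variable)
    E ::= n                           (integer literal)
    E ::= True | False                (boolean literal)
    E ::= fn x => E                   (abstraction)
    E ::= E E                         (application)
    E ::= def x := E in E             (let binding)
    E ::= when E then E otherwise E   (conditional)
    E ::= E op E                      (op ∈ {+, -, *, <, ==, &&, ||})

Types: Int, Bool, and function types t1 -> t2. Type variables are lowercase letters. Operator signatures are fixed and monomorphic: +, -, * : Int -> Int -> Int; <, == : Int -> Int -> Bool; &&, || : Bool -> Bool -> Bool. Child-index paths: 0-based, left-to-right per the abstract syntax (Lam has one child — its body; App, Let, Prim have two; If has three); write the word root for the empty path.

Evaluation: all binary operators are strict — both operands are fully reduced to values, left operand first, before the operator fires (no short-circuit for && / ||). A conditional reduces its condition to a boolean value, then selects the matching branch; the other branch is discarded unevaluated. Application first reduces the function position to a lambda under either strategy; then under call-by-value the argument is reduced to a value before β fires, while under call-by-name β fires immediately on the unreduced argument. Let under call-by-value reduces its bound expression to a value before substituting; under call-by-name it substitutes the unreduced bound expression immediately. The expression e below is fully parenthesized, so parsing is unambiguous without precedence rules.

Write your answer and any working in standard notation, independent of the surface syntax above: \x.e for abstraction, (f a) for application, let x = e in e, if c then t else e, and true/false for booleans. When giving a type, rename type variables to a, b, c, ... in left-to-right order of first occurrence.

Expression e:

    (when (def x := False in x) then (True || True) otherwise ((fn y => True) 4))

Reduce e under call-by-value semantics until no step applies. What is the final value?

Answer: true

Trace:
step 0: (if (let x = false in x) then (true || true) else ((\y.true) 4))
step 1: [let@0] (if false then (true || true) else ((\y.true) 4))
step 2: [if@root] ((\y.true) 4)
step 3: [beta@root] true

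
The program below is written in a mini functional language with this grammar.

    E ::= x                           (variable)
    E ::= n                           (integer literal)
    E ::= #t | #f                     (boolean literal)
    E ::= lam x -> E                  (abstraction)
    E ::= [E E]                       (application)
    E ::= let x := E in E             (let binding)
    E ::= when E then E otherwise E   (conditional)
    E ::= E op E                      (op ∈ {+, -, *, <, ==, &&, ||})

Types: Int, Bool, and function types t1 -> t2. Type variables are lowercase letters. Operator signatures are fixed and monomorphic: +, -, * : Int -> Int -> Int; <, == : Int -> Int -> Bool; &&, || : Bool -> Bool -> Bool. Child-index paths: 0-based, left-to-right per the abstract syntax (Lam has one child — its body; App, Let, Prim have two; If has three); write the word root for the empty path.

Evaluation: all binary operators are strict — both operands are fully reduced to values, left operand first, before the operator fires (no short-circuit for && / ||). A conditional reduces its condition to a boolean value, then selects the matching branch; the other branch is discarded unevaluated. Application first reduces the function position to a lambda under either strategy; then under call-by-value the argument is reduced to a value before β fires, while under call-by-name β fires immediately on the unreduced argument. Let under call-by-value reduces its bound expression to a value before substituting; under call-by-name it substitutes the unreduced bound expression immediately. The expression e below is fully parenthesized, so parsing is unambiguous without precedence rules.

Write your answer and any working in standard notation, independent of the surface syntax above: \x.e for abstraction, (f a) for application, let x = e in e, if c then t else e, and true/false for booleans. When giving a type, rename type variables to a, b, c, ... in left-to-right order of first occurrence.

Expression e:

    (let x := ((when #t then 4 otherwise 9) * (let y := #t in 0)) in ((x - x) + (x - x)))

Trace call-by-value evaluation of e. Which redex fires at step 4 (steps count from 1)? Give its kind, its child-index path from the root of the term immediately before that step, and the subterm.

Working:
step 0: (let x = ((if true then 4 else 9) * (let y = true in 0)) in ((x - x) + (x - x)))
step 1: [if@0.0] (let x = (4 * (let y = true in 0)) in ((x - x) + (x - x)))
step 2: [let@0.1] (let x = (4 * 0) in ((x - x) + (x - x)))
step 3: [delta@0] (let x = 0 in ((x - x) + (x - x)))
step 4: [let@root] ((0 - 0) + (0 - 0))

Answer: let at root : (let x = 0 in ((x - x) + (x - x)))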